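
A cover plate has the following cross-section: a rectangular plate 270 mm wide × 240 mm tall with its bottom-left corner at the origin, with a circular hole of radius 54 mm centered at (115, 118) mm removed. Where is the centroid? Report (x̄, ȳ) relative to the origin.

x̄ = 138.29 mm, ȳ = 120.33 mm

Part | A | x̄ᵢ | ȳᵢ | A·x̄ᵢ | A·ȳᵢ
plate | 64800.00 | 135.00 | 120.00 | 8748000.00 | 7776000.00
hole | -9160.88 | 115.00 | 118.00 | -1053501.68 | -1080984.33
Σ | 55639.12 |  |  | 7694498.32 | 6695015.67
x̄ = 7694498.32 / 55639.12 = 138.29 mm
ȳ = 6695015.67 / 55639.12 = 120.33 mm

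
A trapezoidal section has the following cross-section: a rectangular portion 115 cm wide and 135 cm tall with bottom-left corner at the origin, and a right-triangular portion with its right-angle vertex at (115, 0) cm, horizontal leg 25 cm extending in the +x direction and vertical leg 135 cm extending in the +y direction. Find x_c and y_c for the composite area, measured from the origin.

x_c = 63.95 cm, y_c = 65.29 cm

rectangular portion: A = 115 × 135 = 15525.00, centroid at (57.50, 67.50).
triangular portion: A = ½·25·135 = 1687.50, centroid at (123.33, 45.00).
ΣA = 17212.50 cm², ΣAx_c = 1100812.50 cm³, ΣAy_c = 1123875.00 cm³.
x_c = 1100812.50/17212.50 = 63.95 cm; y_c = 1123875.00/17212.50 = 65.29 cm.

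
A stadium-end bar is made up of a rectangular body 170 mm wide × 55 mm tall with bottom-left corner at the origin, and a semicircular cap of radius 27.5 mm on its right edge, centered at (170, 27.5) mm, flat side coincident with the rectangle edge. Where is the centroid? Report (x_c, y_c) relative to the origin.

rectangular body: A = 170 × 55 = 9350.00, centroid at (85.00, 27.50).
semicircular end: A = ½π·27.5² = 1187.91, centroid at (181.67, 27.50).
ΣA = 10537.91 mm²
ΣAx_c = (9350.00)(85.00) + (1187.91)(181.67) = 1010560.09 mm³
ΣAy_c = (9350.00)(27.50) + (1187.91)(27.50) = 289792.65 mm³
x_c = 1010560.09 / 10537.91 = 95.90 mm
y_c = 289792.65 / 10537.91 = 27.50 mm

x_c = 95.90 mm, y_c = 27.50 mm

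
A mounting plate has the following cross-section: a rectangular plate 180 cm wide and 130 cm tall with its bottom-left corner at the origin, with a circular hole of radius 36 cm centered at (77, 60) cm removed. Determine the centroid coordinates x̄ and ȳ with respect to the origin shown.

x̄ = 92.74 cm, ȳ = 66.05 cm

Part | A | x̄ᵢ | ȳᵢ | A·x̄ᵢ | A·ȳᵢ
plate | 23400.00 | 90.00 | 65.00 | 2106000.00 | 1521000.00
hole | -4071.50 | 77.00 | 60.00 | -313505.81 | -244290.24
Σ | 19328.50 |  |  | 1792494.19 | 1276709.76
x̄ = 1792494.19 / 19328.50 = 92.74 cm
ȳ = 1276709.76 / 19328.50 = 66.05 cm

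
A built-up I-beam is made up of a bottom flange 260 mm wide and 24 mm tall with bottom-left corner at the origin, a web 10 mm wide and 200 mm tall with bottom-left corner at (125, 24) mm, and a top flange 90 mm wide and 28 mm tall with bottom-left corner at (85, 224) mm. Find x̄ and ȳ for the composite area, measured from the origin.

x̄ = 130.00 mm, ȳ = 85.75 mm

Part | A | x̄ᵢ | ȳᵢ | A·x̄ᵢ | A·ȳᵢ
bottom flange | 6240.00 | 130.00 | 12.00 | 811200.00 | 74880.00
web | 2000.00 | 130.00 | 124.00 | 260000.00 | 248000.00
top flange | 2520.00 | 130.00 | 238.00 | 327600.00 | 599760.00
Σ | 10760.00 |  |  | 1398800.00 | 922640.00
x̄ = 1398800.00 / 10760.00 = 130.00 mm
ȳ = 922640.00 / 10760.00 = 85.75 mm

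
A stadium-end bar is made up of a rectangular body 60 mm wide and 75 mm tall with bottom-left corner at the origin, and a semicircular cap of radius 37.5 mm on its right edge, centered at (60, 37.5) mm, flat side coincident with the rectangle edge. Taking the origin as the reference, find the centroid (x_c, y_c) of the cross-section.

rectangular body: A = 60 × 75 = 4500.00, centroid at (30.00, 37.50).
semicircular end: A = ½π·37.5² = 2208.93, centroid at (75.92, 37.50).
ΣA = 6708.93 mm², ΣAx_c = 302692.19 mm³, ΣAy_c = 251584.96 mm³.
x_c = 302692.19/6708.93 = 45.12 mm; y_c = 251584.96/6708.93 = 37.50 mm.

x_c = 45.12 mm, y_c = 37.50 mm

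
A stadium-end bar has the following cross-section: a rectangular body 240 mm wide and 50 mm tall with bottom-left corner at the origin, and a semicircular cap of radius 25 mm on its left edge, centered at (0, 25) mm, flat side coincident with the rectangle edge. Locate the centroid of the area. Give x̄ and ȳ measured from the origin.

x̄ = 110.12 mm, ȳ = 25.00 mm

rectangular body: A = 240 × 50 = 12000.00, centroid at (120.00, 25.00).
semicircular end: A = ½π·25² = 981.75, centroid at (-10.61, 25.00).
ΣA = 12981.75 mm², ΣAx̄ = 1429583.33 mm³, ΣAȳ = 324543.69 mm³.
x̄ = 1429583.33/12981.75 = 110.12 mm; ȳ = 324543.69/12981.75 = 25.00 mm.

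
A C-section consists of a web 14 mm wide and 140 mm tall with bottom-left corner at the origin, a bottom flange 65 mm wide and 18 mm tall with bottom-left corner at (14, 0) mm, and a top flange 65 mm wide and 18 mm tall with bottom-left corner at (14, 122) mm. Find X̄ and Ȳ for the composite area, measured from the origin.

Part | A | x̄ᵢ | ȳᵢ | A·x̄ᵢ | A·ȳᵢ
web | 1960.00 | 7.00 | 70.00 | 13720.00 | 137200.00
bottom flange | 1170.00 | 46.50 | 9.00 | 54405.00 | 10530.00
top flange | 1170.00 | 46.50 | 131.00 | 54405.00 | 153270.00
Σ | 4300.00 |  |  | 122530.00 | 301000.00
X̄ = 122530.00 / 4300.00 = 28.50 mm
Ȳ = 301000.00 / 4300.00 = 70.00 mm

X̄ = 28.50 mm, Ȳ = 70.00 mm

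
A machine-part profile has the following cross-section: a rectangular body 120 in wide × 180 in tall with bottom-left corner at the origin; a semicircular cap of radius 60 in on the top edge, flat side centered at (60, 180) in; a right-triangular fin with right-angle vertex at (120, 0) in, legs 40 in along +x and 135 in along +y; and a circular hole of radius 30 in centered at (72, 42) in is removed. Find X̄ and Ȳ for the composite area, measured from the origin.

X̄ = 66.05 in, Ȳ = 114.59 in

Part | A | x̄ᵢ | ȳᵢ | A·x̄ᵢ | A·ȳᵢ
rectangular body | 21600.00 | 60.00 | 90.00 | 1296000.00 | 1944000.00
semicircular top | 5654.87 | 60.00 | 205.46 | 339292.01 | 1161876.02
triangular fin | 2700.00 | 133.33 | 45.00 | 360000.00 | 121500.00
hole | -2827.43 | 72.00 | 42.00 | -203575.20 | -118752.20
Σ | 27127.43 |  |  | 1791716.80 | 3108623.82
X̄ = 1791716.80 / 27127.43 = 66.05 in
Ȳ = 3108623.82 / 27127.43 = 114.59 in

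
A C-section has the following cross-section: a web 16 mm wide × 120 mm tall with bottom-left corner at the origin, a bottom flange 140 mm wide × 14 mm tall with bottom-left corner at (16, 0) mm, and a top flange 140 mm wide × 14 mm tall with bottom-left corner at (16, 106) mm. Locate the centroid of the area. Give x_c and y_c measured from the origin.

Part | A | x̄ᵢ | ȳᵢ | A·x̄ᵢ | A·ȳᵢ
web | 1920.00 | 8.00 | 60.00 | 15360.00 | 115200.00
bottom flange | 1960.00 | 86.00 | 7.00 | 168560.00 | 13720.00
top flange | 1960.00 | 86.00 | 113.00 | 168560.00 | 221480.00
Σ | 5840.00 |  |  | 352480.00 | 350400.00
x_c = 352480.00 / 5840.00 = 60.36 mm
y_c = 350400.00 / 5840.00 = 60.00 mm

x_c = 60.36 mm, y_c = 60.00 mm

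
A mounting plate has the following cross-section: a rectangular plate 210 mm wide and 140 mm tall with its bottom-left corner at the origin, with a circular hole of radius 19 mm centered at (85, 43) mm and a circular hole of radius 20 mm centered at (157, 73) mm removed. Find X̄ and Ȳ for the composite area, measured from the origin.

Part | A | x̄ᵢ | ȳᵢ | A·x̄ᵢ | A·ȳᵢ
plate | 29400.00 | 105.00 | 70.00 | 3087000.00 | 2058000.00
hole 1 | -1134.11 | 85.00 | 43.00 | -96399.77 | -48766.94
hole 2 | -1256.64 | 157.00 | 73.00 | -197292.02 | -91734.51
Σ | 27009.25 |  |  | 2793308.21 | 1917498.55
X̄ = 2793308.21 / 27009.25 = 103.42 mm
Ȳ = 1917498.55 / 27009.25 = 70.99 mm

X̄ = 103.42 mm, Ȳ = 70.99 mm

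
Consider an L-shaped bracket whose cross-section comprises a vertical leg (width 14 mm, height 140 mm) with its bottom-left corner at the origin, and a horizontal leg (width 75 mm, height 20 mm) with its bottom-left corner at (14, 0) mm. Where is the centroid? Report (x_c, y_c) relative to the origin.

vertical leg: A = 14 × 140 = 1960.00, centroid at (7.00, 70.00).
horizontal leg: A = 75 × 20 = 1500.00, centroid at (51.50, 10.00).
ΣA = 3460.00 mm²
ΣAx_c = (1960.00)(7.00) + (1500.00)(51.50) = 90970.00 mm³
ΣAy_c = (1960.00)(70.00) + (1500.00)(10.00) = 152200.00 mm³
x_c = 90970.00 / 3460.00 = 26.29 mm
y_c = 152200.00 / 3460.00 = 43.99 mm

x_c = 26.29 mm, y_c = 43.99 mm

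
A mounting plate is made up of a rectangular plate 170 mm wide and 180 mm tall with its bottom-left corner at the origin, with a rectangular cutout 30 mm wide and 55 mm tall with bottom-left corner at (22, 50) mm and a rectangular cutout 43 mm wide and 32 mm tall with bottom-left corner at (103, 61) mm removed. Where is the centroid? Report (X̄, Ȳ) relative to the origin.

Part | A | x̄ᵢ | ȳᵢ | A·x̄ᵢ | A·ȳᵢ
plate | 30600.00 | 85.00 | 90.00 | 2601000.00 | 2754000.00
hole 1 | -1650.00 | 37.00 | 77.50 | -61050.00 | -127875.00
hole 2 | -1376.00 | 124.50 | 77.00 | -171312.00 | -105952.00
Σ | 27574.00 |  |  | 2368638.00 | 2520173.00
X̄ = 2368638.00 / 27574.00 = 85.90 mm
Ȳ = 2520173.00 / 27574.00 = 91.40 mm

X̄ = 85.90 mm, Ȳ = 91.40 mm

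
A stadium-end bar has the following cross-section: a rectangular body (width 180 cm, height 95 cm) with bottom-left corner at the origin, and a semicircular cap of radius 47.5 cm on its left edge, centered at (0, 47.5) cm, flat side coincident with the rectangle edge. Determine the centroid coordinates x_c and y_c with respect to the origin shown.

rectangular body: A = 180 × 95 = 17100.00, centroid at (90.00, 47.50).
semicircular end: A = ½π·47.5² = 3544.11, centroid at (-20.16, 47.50).
ΣA = 20644.11 cm²
ΣAx_c = (17100.00)(90.00) + (3544.11)(-20.16) = 1467552.08 cm³
ΣAy_c = (17100.00)(47.50) + (3544.11)(47.50) = 980595.19 cm³
x_c = 1467552.08 / 20644.11 = 71.09 cm
y_c = 980595.19 / 20644.11 = 47.50 cm

x_c = 71.09 cm, y_c = 47.50 cm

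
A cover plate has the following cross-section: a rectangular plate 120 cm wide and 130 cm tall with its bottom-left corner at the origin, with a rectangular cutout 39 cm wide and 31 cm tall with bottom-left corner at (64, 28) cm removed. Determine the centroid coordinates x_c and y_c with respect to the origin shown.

Part | A | x̄ᵢ | ȳᵢ | A·x̄ᵢ | A·ȳᵢ
plate | 15600.00 | 60.00 | 65.00 | 936000.00 | 1014000.00
hole | -1209.00 | 83.50 | 43.50 | -100951.50 | -52591.50
Σ | 14391.00 |  |  | 835048.50 | 961408.50
x_c = 835048.50 / 14391.00 = 58.03 cm
y_c = 961408.50 / 14391.00 = 66.81 cm

x_c = 58.03 cm, y_c = 66.81 cm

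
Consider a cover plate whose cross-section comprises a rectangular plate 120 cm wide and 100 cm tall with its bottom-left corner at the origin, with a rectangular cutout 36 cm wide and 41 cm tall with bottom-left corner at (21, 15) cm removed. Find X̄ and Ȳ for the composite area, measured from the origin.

plate: A = 120 × 100 = 12000.00, centroid at (60.00, 50.00).
hole: A = −(36 × 41) = -1476.00, centroid at (39.00, 35.50).
ΣA = 10524.00 cm²
ΣAX̄ = (12000.00)(60.00) + (-1476.00)(39.00) = 662436.00 cm³
ΣAȲ = (12000.00)(50.00) + (-1476.00)(35.50) = 547602.00 cm³
X̄ = 662436.00 / 10524.00 = 62.95 cm
Ȳ = 547602.00 / 10524.00 = 52.03 cm

X̄ = 62.95 cm, Ȳ = 52.03 cm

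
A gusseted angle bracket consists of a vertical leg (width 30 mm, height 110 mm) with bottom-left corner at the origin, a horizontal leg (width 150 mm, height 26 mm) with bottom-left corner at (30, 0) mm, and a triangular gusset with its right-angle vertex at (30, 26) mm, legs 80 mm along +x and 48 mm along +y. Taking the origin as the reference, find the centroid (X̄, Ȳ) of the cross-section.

X̄ = 62.26 mm, Ȳ = 34.30 mm

vertical leg: A = 30 × 110 = 3300.00, centroid at (15.00, 55.00).
horizontal leg: A = 150 × 26 = 3900.00, centroid at (105.00, 13.00).
gusset: A = ½·80·48 = 1920.00, centroid at (56.67, 42.00).
ΣA = 9120.00 mm², ΣAX̄ = 567800.00 mm³, ΣAȲ = 312840.00 mm³.
X̄ = 567800.00/9120.00 = 62.26 mm; Ȳ = 312840.00/9120.00 = 34.30 mm.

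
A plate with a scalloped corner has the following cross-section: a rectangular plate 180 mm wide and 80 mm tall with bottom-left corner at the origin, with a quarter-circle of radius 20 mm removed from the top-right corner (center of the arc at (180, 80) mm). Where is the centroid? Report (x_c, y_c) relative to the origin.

plate: A = 180 × 80 = 14400.00, centroid at (90.00, 40.00).
removed quarter-circle: A = −¼π·20² = -314.16, centroid at (171.51, 71.51).
ΣA = 14085.84 mm²
ΣAx_c = (14400.00)(90.00) + (-314.16)(171.51) = 1242118.00 mm³
ΣAy_c = (14400.00)(40.00) + (-314.16)(71.51) = 553533.93 mm³
x_c = 1242118.00 / 14085.84 = 88.18 mm
y_c = 553533.93 / 14085.84 = 39.30 mm

x_c = 88.18 mm, y_c = 39.30 mm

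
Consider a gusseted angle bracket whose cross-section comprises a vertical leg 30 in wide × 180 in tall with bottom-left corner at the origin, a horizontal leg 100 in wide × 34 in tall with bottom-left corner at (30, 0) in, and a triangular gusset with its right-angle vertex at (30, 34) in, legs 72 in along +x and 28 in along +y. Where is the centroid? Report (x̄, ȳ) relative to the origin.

x̄ = 41.54 in, ȳ = 59.90 in

vertical leg: A = 30 × 180 = 5400.00, centroid at (15.00, 90.00).
horizontal leg: A = 100 × 34 = 3400.00, centroid at (80.00, 17.00).
gusset: A = ½·72·28 = 1008.00, centroid at (54.00, 43.33).
ΣA = 9808.00 in², ΣAx̄ = 407432.00 in³, ΣAȳ = 587480.00 in³.
x̄ = 407432.00/9808.00 = 41.54 in; ȳ = 587480.00/9808.00 = 59.90 in.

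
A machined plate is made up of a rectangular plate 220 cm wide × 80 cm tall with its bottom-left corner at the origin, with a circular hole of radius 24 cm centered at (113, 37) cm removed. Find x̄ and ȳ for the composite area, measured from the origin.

x̄ = 109.66 cm, ȳ = 40.34 cm

Part | A | x̄ᵢ | ȳᵢ | A·x̄ᵢ | A·ȳᵢ
plate | 17600.00 | 110.00 | 40.00 | 1936000.00 | 704000.00
hole | -1809.56 | 113.00 | 37.00 | -204479.98 | -66953.62
Σ | 15790.44 |  |  | 1731520.02 | 637046.38
x̄ = 1731520.02 / 15790.44 = 109.66 cm
ȳ = 637046.38 / 15790.44 = 40.34 cm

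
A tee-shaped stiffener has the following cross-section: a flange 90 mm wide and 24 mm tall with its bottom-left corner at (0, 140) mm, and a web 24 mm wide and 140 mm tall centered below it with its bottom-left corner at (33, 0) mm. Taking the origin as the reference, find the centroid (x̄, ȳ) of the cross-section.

x̄ = 45.00 mm, ȳ = 102.09 mm

Part | A | x̄ᵢ | ȳᵢ | A·x̄ᵢ | A·ȳᵢ
web | 3360.00 | 45.00 | 70.00 | 151200.00 | 235200.00
flange | 2160.00 | 45.00 | 152.00 | 97200.00 | 328320.00
Σ | 5520.00 |  |  | 248400.00 | 563520.00
x̄ = 248400.00 / 5520.00 = 45.00 mm
ȳ = 563520.00 / 5520.00 = 102.09 mm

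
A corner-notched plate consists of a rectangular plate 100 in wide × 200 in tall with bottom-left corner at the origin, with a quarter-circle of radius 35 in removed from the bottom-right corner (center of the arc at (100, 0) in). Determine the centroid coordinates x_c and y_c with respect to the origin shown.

x_c = 48.22 in, y_c = 104.30 in

plate: A = 100 × 200 = 20000.00, centroid at (50.00, 100.00).
removed quarter-circle: A = −¼π·35² = -962.11, centroid at (85.15, 14.85).
ΣA = 19037.89 in², ΣAx_c = 918080.39 in³, ΣAy_c = 1985708.33 in³.
x_c = 918080.39/19037.89 = 48.22 in; y_c = 1985708.33/19037.89 = 104.30 in.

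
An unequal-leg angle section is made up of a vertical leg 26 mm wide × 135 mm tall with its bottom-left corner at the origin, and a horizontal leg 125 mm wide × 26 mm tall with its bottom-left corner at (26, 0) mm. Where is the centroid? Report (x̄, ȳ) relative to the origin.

x̄ = 49.30 mm, ȳ = 41.30 mm

vertical leg: A = 26 × 135 = 3510.00, centroid at (13.00, 67.50).
horizontal leg: A = 125 × 26 = 3250.00, centroid at (88.50, 13.00).
ΣA = 6760.00 mm², ΣAx̄ = 333255.00 mm³, ΣAȳ = 279175.00 mm³.
x̄ = 333255.00/6760.00 = 49.30 mm; ȳ = 279175.00/6760.00 = 41.30 mm.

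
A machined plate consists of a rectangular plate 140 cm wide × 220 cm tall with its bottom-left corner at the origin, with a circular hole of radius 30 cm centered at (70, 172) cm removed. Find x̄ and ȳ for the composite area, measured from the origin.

Part | A | x̄ᵢ | ȳᵢ | A·x̄ᵢ | A·ȳᵢ
plate | 30800.00 | 70.00 | 110.00 | 2156000.00 | 3388000.00
hole | -2827.43 | 70.00 | 172.00 | -197920.34 | -486318.54
Σ | 27972.57 |  |  | 1958079.66 | 2901681.46
x̄ = 1958079.66 / 27972.57 = 70.00 cm
ȳ = 2901681.46 / 27972.57 = 103.73 cm

x̄ = 70.00 cm, ȳ = 103.73 cm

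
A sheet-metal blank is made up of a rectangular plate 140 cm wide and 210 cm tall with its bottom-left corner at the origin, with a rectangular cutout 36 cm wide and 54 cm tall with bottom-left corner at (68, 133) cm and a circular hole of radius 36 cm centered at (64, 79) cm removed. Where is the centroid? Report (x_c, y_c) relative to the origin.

x_c = 69.71 cm, y_c = 104.95 cm

Part | A | x̄ᵢ | ȳᵢ | A·x̄ᵢ | A·ȳᵢ
plate | 29400.00 | 70.00 | 105.00 | 2058000.00 | 3087000.00
hole 1 | -1944.00 | 86.00 | 160.00 | -167184.00 | -311040.00
hole 2 | -4071.50 | 64.00 | 79.00 | -260576.26 | -321648.82
Σ | 23384.50 |  |  | 1630239.74 | 2454311.18
x_c = 1630239.74 / 23384.50 = 69.71 cm
y_c = 2454311.18 / 23384.50 = 104.95 cm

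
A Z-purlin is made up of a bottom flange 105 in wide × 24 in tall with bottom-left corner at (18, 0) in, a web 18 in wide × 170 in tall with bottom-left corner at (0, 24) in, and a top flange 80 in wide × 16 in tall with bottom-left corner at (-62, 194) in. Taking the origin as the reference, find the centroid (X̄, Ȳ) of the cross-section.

Part | A | x̄ᵢ | ȳᵢ | A·x̄ᵢ | A·ȳᵢ
bottom flange | 2520.00 | 70.50 | 12.00 | 177660.00 | 30240.00
web | 3060.00 | 9.00 | 109.00 | 27540.00 | 333540.00
top flange | 1280.00 | -22.00 | 202.00 | -28160.00 | 258560.00
Σ | 6860.00 |  |  | 177040.00 | 622340.00
X̄ = 177040.00 / 6860.00 = 25.81 in
Ȳ = 622340.00 / 6860.00 = 90.72 in

X̄ = 25.81 in, Ȳ = 90.72 in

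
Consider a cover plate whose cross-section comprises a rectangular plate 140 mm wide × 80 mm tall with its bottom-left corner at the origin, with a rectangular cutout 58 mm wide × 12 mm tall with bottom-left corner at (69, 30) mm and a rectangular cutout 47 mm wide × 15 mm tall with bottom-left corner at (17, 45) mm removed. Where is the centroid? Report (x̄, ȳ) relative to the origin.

x̄ = 70.13 mm, ȳ = 39.38 mm

Part | A | x̄ᵢ | ȳᵢ | A·x̄ᵢ | A·ȳᵢ
plate | 11200.00 | 70.00 | 40.00 | 784000.00 | 448000.00
hole 1 | -696.00 | 98.00 | 36.00 | -68208.00 | -25056.00
hole 2 | -705.00 | 40.50 | 52.50 | -28552.50 | -37012.50
Σ | 9799.00 |  |  | 687239.50 | 385931.50
x̄ = 687239.50 / 9799.00 = 70.13 mm
ȳ = 385931.50 / 9799.00 = 39.38 mm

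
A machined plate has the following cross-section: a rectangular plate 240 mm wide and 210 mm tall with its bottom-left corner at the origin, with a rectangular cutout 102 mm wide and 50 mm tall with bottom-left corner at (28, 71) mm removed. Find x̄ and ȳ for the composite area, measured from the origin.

plate: A = 240 × 210 = 50400.00, centroid at (120.00, 105.00).
hole: A = −(102 × 50) = -5100.00, centroid at (79.00, 96.00).
ΣA = 45300.00 mm²
ΣAx̄ = (50400.00)(120.00) + (-5100.00)(79.00) = 5645100.00 mm³
ΣAȳ = (50400.00)(105.00) + (-5100.00)(96.00) = 4802400.00 mm³
x̄ = 5645100.00 / 45300.00 = 124.62 mm
ȳ = 4802400.00 / 45300.00 = 106.01 mm

x̄ = 124.62 mm, ȳ = 106.01 mm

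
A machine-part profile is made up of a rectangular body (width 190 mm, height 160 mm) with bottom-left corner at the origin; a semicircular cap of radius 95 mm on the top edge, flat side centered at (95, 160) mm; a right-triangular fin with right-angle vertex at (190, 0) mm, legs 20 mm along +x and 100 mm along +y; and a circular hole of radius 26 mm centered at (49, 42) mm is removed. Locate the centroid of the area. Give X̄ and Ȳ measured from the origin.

Part | A | x̄ᵢ | ȳᵢ | A·x̄ᵢ | A·ȳᵢ
rectangular body | 30400.00 | 95.00 | 80.00 | 2888000.00 | 2432000.00
semicircular top | 14176.44 | 95.00 | 200.32 | 1346761.50 | 2839813.23
triangular fin | 1000.00 | 196.67 | 33.33 | 196666.67 | 33333.33
hole | -2123.72 | 49.00 | 42.00 | -104062.12 | -89196.10
Σ | 43452.72 |  |  | 4327366.05 | 5215950.46
X̄ = 4327366.05 / 43452.72 = 99.59 mm
Ȳ = 5215950.46 / 43452.72 = 120.04 mm

X̄ = 99.59 mm, Ȳ = 120.04 mm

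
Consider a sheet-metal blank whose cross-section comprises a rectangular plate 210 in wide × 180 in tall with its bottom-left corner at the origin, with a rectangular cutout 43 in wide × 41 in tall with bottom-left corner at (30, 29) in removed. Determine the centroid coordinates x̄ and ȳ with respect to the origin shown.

Part | A | x̄ᵢ | ȳᵢ | A·x̄ᵢ | A·ȳᵢ
plate | 37800.00 | 105.00 | 90.00 | 3969000.00 | 3402000.00
hole | -1763.00 | 51.50 | 49.50 | -90794.50 | -87268.50
Σ | 36037.00 |  |  | 3878205.50 | 3314731.50
x̄ = 3878205.50 / 36037.00 = 107.62 in
ȳ = 3314731.50 / 36037.00 = 91.98 in

x̄ = 107.62 in, ȳ = 91.98 in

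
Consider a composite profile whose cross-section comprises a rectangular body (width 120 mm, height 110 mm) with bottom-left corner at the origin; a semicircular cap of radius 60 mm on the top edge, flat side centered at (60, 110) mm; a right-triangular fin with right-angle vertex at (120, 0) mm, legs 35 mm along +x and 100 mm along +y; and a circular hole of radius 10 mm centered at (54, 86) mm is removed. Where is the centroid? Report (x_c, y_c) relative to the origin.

x_c = 66.27 mm, y_c = 75.08 mm

rectangular body: A = 120 × 110 = 13200.00, centroid at (60.00, 55.00).
semicircular top: A = ½π·60² = 5654.87, centroid at (60.00, 135.46).
triangular fin: A = ½·35·100 = 1750.00, centroid at (131.67, 33.33).
hole: A = −π·10² = -314.16, centroid at (54.00, 86.00).
ΣA = 20290.71 mm², ΣAx_c = 1344744.07 mm³, ΣAy_c = 1523350.98 mm³.
x_c = 1344744.07/20290.71 = 66.27 mm; y_c = 1523350.98/20290.71 = 75.08 mm.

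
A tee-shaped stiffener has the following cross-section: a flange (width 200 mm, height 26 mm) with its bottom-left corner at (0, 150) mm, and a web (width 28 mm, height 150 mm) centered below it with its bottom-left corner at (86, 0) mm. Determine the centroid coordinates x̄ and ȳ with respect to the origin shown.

x̄ = 100.00 mm, ȳ = 123.68 mm

Part | A | x̄ᵢ | ȳᵢ | A·x̄ᵢ | A·ȳᵢ
web | 4200.00 | 100.00 | 75.00 | 420000.00 | 315000.00
flange | 5200.00 | 100.00 | 163.00 | 520000.00 | 847600.00
Σ | 9400.00 |  |  | 940000.00 | 1162600.00
x̄ = 940000.00 / 9400.00 = 100.00 mm
ȳ = 1162600.00 / 9400.00 = 123.68 mm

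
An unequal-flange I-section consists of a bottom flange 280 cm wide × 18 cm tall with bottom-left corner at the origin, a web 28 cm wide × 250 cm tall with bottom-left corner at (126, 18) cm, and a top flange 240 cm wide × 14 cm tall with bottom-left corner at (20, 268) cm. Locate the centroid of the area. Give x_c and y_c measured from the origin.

x_c = 140.00 cm, y_c = 127.95 cm

Part | A | x̄ᵢ | ȳᵢ | A·x̄ᵢ | A·ȳᵢ
bottom flange | 5040.00 | 140.00 | 9.00 | 705600.00 | 45360.00
web | 7000.00 | 140.00 | 143.00 | 980000.00 | 1001000.00
top flange | 3360.00 | 140.00 | 275.00 | 470400.00 | 924000.00
Σ | 15400.00 |  |  | 2156000.00 | 1970360.00
x_c = 2156000.00 / 15400.00 = 140.00 cm
y_c = 1970360.00 / 15400.00 = 127.95 cm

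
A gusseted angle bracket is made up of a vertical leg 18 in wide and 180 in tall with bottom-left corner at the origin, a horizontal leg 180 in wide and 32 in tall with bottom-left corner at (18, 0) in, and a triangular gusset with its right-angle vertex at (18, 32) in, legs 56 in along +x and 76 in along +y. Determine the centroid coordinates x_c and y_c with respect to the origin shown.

vertical leg: A = 18 × 180 = 3240.00, centroid at (9.00, 90.00).
horizontal leg: A = 180 × 32 = 5760.00, centroid at (108.00, 16.00).
gusset: A = ½·56·76 = 2128.00, centroid at (36.67, 57.33).
ΣA = 11128.00 in², ΣAx_c = 729266.67 in³, ΣAy_c = 505765.33 in³.
x_c = 729266.67/11128.00 = 65.53 in; y_c = 505765.33/11128.00 = 45.45 in.

x_c = 65.53 in, y_c = 45.45 in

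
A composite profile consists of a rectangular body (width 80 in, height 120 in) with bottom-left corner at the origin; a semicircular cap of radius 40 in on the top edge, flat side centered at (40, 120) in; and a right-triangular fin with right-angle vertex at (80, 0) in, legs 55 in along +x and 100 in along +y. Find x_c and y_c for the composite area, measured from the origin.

x_c = 50.79 in, y_c = 68.08 in

rectangular body: A = 80 × 120 = 9600.00, centroid at (40.00, 60.00).
semicircular top: A = ½π·40² = 2513.27, centroid at (40.00, 136.98).
triangular fin: A = ½·55·100 = 2750.00, centroid at (98.33, 33.33).
ΣA = 14863.27 in²
ΣAx_c = (9600.00)(40.00) + (2513.27)(40.00) + (2750.00)(98.33) = 754947.63 in³
ΣAy_c = (9600.00)(60.00) + (2513.27)(136.98) + (2750.00)(33.33) = 1011926.23 in³
x_c = 754947.63 / 14863.27 = 50.79 in
y_c = 1011926.23 / 14863.27 = 68.08 in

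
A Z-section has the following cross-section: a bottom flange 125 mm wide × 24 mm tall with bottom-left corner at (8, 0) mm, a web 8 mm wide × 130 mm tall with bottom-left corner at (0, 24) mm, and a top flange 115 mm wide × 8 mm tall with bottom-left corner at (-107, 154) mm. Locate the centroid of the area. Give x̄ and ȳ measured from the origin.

bottom flange: A = 125 × 24 = 3000.00, centroid at (70.50, 12.00).
web: A = 8 × 130 = 1040.00, centroid at (4.00, 89.00).
top flange: A = 115 × 8 = 920.00, centroid at (-49.50, 158.00).
ΣA = 4960.00 mm²
ΣAx̄ = (3000.00)(70.50) + (1040.00)(4.00) + (920.00)(-49.50) = 170120.00 mm³
ΣAȳ = (3000.00)(12.00) + (1040.00)(89.00) + (920.00)(158.00) = 273920.00 mm³
x̄ = 170120.00 / 4960.00 = 34.30 mm
ȳ = 273920.00 / 4960.00 = 55.23 mm

x̄ = 34.30 mm, ȳ = 55.23 mm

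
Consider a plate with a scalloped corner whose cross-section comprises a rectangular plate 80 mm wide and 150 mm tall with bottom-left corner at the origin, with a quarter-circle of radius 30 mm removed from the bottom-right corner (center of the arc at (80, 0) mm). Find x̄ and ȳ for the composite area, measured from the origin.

x̄ = 38.29 mm, ȳ = 78.90 mm

Part | A | x̄ᵢ | ȳᵢ | A·x̄ᵢ | A·ȳᵢ
plate | 12000.00 | 40.00 | 75.00 | 480000.00 | 900000.00
removed quarter-circle | -706.86 | 67.27 | 12.73 | -47548.67 | -9000.00
Σ | 11293.14 |  |  | 432451.33 | 891000.00
x̄ = 432451.33 / 11293.14 = 38.29 mm
ȳ = 891000.00 / 11293.14 = 78.90 mm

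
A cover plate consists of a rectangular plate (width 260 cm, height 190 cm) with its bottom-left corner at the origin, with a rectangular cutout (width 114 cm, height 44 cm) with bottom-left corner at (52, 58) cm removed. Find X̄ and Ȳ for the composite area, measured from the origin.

plate: A = 260 × 190 = 49400.00, centroid at (130.00, 95.00).
hole: A = −(114 × 44) = -5016.00, centroid at (109.00, 80.00).
ΣA = 44384.00 cm², ΣAX̄ = 5875256.00 cm³, ΣAȲ = 4291720.00 cm³.
X̄ = 5875256.00/44384.00 = 132.37 cm; Ȳ = 4291720.00/44384.00 = 96.70 cm.

X̄ = 132.37 cm, Ȳ = 96.70 cm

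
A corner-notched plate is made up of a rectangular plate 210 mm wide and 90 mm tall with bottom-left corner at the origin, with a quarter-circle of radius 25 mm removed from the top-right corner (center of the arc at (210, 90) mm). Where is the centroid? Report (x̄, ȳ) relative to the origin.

plate: A = 210 × 90 = 18900.00, centroid at (105.00, 45.00).
removed quarter-circle: A = −¼π·25² = -490.87, centroid at (199.39, 79.39).
ΣA = 18409.13 mm², ΣAx̄ = 1886624.82 mm³, ΣAȳ = 811529.69 mm³.
x̄ = 1886624.82/18409.13 = 102.48 mm; ȳ = 811529.69/18409.13 = 44.08 mm.

x̄ = 102.48 mm, ȳ = 44.08 mm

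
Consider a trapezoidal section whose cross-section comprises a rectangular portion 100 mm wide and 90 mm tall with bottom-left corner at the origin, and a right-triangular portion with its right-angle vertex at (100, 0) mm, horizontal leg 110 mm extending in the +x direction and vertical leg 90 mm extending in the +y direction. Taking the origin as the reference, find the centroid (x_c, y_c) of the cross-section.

x_c = 80.75 mm, y_c = 39.68 mm

rectangular portion: A = 100 × 90 = 9000.00, centroid at (50.00, 45.00).
triangular portion: A = ½·110·90 = 4950.00, centroid at (136.67, 30.00).
ΣA = 13950.00 mm²
ΣAx_c = (9000.00)(50.00) + (4950.00)(136.67) = 1126500.00 mm³
ΣAy_c = (9000.00)(45.00) + (4950.00)(30.00) = 553500.00 mm³
x_c = 1126500.00 / 13950.00 = 80.75 mm
y_c = 553500.00 / 13950.00 = 39.68 mm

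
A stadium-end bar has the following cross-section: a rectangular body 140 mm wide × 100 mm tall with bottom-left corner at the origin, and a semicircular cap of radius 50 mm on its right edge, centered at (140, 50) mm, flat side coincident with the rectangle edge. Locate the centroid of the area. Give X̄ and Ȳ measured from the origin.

X̄ = 89.98 mm, Ȳ = 50.00 mm

rectangular body: A = 140 × 100 = 14000.00, centroid at (70.00, 50.00).
semicircular end: A = ½π·50² = 3926.99, centroid at (161.22, 50.00).
ΣA = 17926.99 mm², ΣAX̄ = 1613112.05 mm³, ΣAȲ = 896349.54 mm³.
X̄ = 1613112.05/17926.99 = 89.98 mm; Ȳ = 896349.54/17926.99 = 50.00 mm.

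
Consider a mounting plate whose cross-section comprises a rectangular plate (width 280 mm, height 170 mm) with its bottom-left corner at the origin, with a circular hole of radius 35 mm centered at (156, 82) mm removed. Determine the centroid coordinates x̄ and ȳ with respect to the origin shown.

x̄ = 138.59 mm, ȳ = 85.26 mm

plate: A = 280 × 170 = 47600.00, centroid at (140.00, 85.00).
hole: A = −π·35² = -3848.45, centroid at (156.00, 82.00).
ΣA = 43751.55 mm²
ΣAx̄ = (47600.00)(140.00) + (-3848.45)(156.00) = 6063641.64 mm³
ΣAȳ = (47600.00)(85.00) + (-3848.45)(82.00) = 3730427.02 mm³
x̄ = 6063641.64 / 43751.55 = 138.59 mm
ȳ = 3730427.02 / 43751.55 = 85.26 mm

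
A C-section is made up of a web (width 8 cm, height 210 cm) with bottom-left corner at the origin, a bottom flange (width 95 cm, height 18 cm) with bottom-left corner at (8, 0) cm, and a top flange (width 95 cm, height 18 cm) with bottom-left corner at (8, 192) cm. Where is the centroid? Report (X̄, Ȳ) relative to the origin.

web: A = 8 × 210 = 1680.00, centroid at (4.00, 105.00).
bottom flange: A = 95 × 18 = 1710.00, centroid at (55.50, 9.00).
top flange: A = 95 × 18 = 1710.00, centroid at (55.50, 201.00).
ΣA = 5100.00 cm²
ΣAX̄ = (1680.00)(4.00) + (1710.00)(55.50) + (1710.00)(55.50) = 196530.00 cm³
ΣAȲ = (1680.00)(105.00) + (1710.00)(9.00) + (1710.00)(201.00) = 535500.00 cm³
X̄ = 196530.00 / 5100.00 = 38.54 cm
Ȳ = 535500.00 / 5100.00 = 105.00 cm

X̄ = 38.54 cm, Ȳ = 105.00 cm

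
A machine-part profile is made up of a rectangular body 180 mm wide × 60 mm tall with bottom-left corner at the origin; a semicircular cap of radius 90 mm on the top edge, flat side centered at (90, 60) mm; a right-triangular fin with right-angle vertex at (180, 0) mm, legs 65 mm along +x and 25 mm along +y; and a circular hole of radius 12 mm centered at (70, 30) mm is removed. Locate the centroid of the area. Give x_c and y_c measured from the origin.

x_c = 94.18 mm, y_c = 65.59 mm

rectangular body: A = 180 × 60 = 10800.00, centroid at (90.00, 30.00).
semicircular top: A = ½π·90² = 12723.45, centroid at (90.00, 98.20).
triangular fin: A = ½·65·25 = 812.50, centroid at (201.67, 8.33).
hole: A = −π·12² = -452.39, centroid at (70.00, 30.00).
ΣA = 23883.56 mm²
ΣAx_c = (10800.00)(90.00) + (12723.45)(90.00) + (812.50)(201.67) + (-452.39)(70.00) = 2249297.43 mm³
ΣAy_c = (10800.00)(30.00) + (12723.45)(98.20) + (812.50)(8.33) + (-452.39)(30.00) = 1566606.17 mm³
x_c = 2249297.43 / 23883.56 = 94.18 mm
y_c = 1566606.17 / 23883.56 = 65.59 mm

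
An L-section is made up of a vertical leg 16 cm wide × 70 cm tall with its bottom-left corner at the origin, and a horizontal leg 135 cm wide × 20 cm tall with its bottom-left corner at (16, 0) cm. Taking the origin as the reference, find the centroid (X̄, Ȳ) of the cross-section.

X̄ = 61.36 cm, Ȳ = 17.33 cm

Part | A | x̄ᵢ | ȳᵢ | A·x̄ᵢ | A·ȳᵢ
vertical leg | 1120.00 | 8.00 | 35.00 | 8960.00 | 39200.00
horizontal leg | 2700.00 | 83.50 | 10.00 | 225450.00 | 27000.00
Σ | 3820.00 |  |  | 234410.00 | 66200.00
X̄ = 234410.00 / 3820.00 = 61.36 cm
Ȳ = 66200.00 / 3820.00 = 17.33 cm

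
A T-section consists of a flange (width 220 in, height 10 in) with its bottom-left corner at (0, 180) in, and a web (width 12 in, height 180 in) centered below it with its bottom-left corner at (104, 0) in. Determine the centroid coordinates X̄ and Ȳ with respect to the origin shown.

X̄ = 110.00 in, Ȳ = 137.94 in

web: A = 12 × 180 = 2160.00, centroid at (110.00, 90.00).
flange: A = 220 × 10 = 2200.00, centroid at (110.00, 185.00).
ΣA = 4360.00 in²
ΣAX̄ = (2160.00)(110.00) + (2200.00)(110.00) = 479600.00 in³
ΣAȲ = (2160.00)(90.00) + (2200.00)(185.00) = 601400.00 in³
X̄ = 479600.00 / 4360.00 = 110.00 in
Ȳ = 601400.00 / 4360.00 = 137.94 in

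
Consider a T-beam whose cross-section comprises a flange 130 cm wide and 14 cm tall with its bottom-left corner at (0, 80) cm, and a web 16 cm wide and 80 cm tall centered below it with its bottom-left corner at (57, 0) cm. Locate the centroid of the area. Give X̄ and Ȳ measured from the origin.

X̄ = 65.00 cm, Ȳ = 67.59 cm

web: A = 16 × 80 = 1280.00, centroid at (65.00, 40.00).
flange: A = 130 × 14 = 1820.00, centroid at (65.00, 87.00).
ΣA = 3100.00 cm²
ΣAX̄ = (1280.00)(65.00) + (1820.00)(65.00) = 201500.00 cm³
ΣAȲ = (1280.00)(40.00) + (1820.00)(87.00) = 209540.00 cm³
X̄ = 201500.00 / 3100.00 = 65.00 cm
Ȳ = 209540.00 / 3100.00 = 67.59 cm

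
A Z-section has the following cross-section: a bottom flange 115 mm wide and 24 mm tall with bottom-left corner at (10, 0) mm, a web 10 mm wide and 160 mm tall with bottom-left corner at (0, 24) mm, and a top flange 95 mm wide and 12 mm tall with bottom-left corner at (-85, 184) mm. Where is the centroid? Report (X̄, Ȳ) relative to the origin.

X̄ = 27.55 mm, Ȳ = 75.66 mm

bottom flange: A = 115 × 24 = 2760.00, centroid at (67.50, 12.00).
web: A = 10 × 160 = 1600.00, centroid at (5.00, 104.00).
top flange: A = 95 × 12 = 1140.00, centroid at (-37.50, 190.00).
ΣA = 5500.00 mm²
ΣAX̄ = (2760.00)(67.50) + (1600.00)(5.00) + (1140.00)(-37.50) = 151550.00 mm³
ΣAȲ = (2760.00)(12.00) + (1600.00)(104.00) + (1140.00)(190.00) = 416120.00 mm³
X̄ = 151550.00 / 5500.00 = 27.55 mm
Ȳ = 416120.00 / 5500.00 = 75.66 mm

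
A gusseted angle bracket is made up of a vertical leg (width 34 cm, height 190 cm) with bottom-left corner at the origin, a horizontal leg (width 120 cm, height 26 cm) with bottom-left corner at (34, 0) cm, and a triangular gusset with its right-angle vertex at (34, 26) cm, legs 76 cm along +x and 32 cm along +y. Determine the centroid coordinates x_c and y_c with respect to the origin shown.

x_c = 44.02 cm, y_c = 64.73 cm

Part | A | x̄ᵢ | ȳᵢ | A·x̄ᵢ | A·ȳᵢ
vertical leg | 6460.00 | 17.00 | 95.00 | 109820.00 | 613700.00
horizontal leg | 3120.00 | 94.00 | 13.00 | 293280.00 | 40560.00
gusset | 1216.00 | 59.33 | 36.67 | 72149.33 | 44586.67
Σ | 10796.00 |  |  | 475249.33 | 698846.67
x_c = 475249.33 / 10796.00 = 44.02 cm
y_c = 698846.67 / 10796.00 = 64.73 cm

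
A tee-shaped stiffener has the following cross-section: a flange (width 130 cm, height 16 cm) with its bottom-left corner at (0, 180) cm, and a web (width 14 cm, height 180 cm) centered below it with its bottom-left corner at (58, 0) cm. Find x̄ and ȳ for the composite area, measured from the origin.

x̄ = 65.00 cm, ȳ = 134.31 cm

web: A = 14 × 180 = 2520.00, centroid at (65.00, 90.00).
flange: A = 130 × 16 = 2080.00, centroid at (65.00, 188.00).
ΣA = 4600.00 cm²
ΣAx̄ = (2520.00)(65.00) + (2080.00)(65.00) = 299000.00 cm³
ΣAȳ = (2520.00)(90.00) + (2080.00)(188.00) = 617840.00 cm³
x̄ = 299000.00 / 4600.00 = 65.00 cm
ȳ = 617840.00 / 4600.00 = 134.31 cm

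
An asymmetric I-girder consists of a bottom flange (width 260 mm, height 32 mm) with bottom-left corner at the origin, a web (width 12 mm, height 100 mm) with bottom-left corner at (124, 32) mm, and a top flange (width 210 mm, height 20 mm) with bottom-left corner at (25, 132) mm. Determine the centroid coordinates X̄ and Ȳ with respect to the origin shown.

X̄ = 130.00 mm, Ȳ = 60.34 mm

bottom flange: A = 260 × 32 = 8320.00, centroid at (130.00, 16.00).
web: A = 12 × 100 = 1200.00, centroid at (130.00, 82.00).
top flange: A = 210 × 20 = 4200.00, centroid at (130.00, 142.00).
ΣA = 13720.00 mm², ΣAX̄ = 1783600.00 mm³, ΣAȲ = 827920.00 mm³.
X̄ = 1783600.00/13720.00 = 130.00 mm; Ȳ = 827920.00/13720.00 = 60.34 mm.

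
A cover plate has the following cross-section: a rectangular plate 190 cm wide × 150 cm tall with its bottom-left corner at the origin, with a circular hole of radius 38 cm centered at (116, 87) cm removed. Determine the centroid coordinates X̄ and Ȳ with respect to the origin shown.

plate: A = 190 × 150 = 28500.00, centroid at (95.00, 75.00).
hole: A = −π·38² = -4536.46, centroid at (116.00, 87.00).
ΣA = 23963.54 cm², ΣAX̄ = 2181270.66 cm³, ΣAȲ = 1742828.00 cm³.
X̄ = 2181270.66/23963.54 = 91.02 cm; Ȳ = 1742828.00/23963.54 = 72.73 cm.

X̄ = 91.02 cm, Ȳ = 72.73 cm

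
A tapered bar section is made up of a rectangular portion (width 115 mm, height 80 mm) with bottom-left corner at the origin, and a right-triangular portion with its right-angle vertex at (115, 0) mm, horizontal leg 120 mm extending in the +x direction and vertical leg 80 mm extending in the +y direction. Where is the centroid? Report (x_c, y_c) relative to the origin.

rectangular portion: A = 115 × 80 = 9200.00, centroid at (57.50, 40.00).
triangular portion: A = ½·120·80 = 4800.00, centroid at (155.00, 26.67).
ΣA = 14000.00 mm²
ΣAx_c = (9200.00)(57.50) + (4800.00)(155.00) = 1273000.00 mm³
ΣAy_c = (9200.00)(40.00) + (4800.00)(26.67) = 496000.00 mm³
x_c = 1273000.00 / 14000.00 = 90.93 mm
y_c = 496000.00 / 14000.00 = 35.43 mm

x_c = 90.93 mm, y_c = 35.43 mm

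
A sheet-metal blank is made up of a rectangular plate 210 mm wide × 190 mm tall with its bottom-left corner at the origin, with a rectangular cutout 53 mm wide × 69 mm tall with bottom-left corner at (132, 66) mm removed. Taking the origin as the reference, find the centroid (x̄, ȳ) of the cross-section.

x̄ = 99.60 mm, ȳ = 94.45 mm

plate: A = 210 × 190 = 39900.00, centroid at (105.00, 95.00).
hole: A = −(53 × 69) = -3657.00, centroid at (158.50, 100.50).
ΣA = 36243.00 mm²
ΣAx̄ = (39900.00)(105.00) + (-3657.00)(158.50) = 3609865.50 mm³
ΣAȳ = (39900.00)(95.00) + (-3657.00)(100.50) = 3422971.50 mm³
x̄ = 3609865.50 / 36243.00 = 99.60 mm
ȳ = 3422971.50 / 36243.00 = 94.45 mm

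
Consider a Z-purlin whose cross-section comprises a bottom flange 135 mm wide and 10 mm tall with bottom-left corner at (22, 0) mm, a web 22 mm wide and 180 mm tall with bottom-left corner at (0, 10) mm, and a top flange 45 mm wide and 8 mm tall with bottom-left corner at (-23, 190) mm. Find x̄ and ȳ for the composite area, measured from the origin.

x̄ = 28.96 mm, ȳ = 83.35 mm

bottom flange: A = 135 × 10 = 1350.00, centroid at (89.50, 5.00).
web: A = 22 × 180 = 3960.00, centroid at (11.00, 100.00).
top flange: A = 45 × 8 = 360.00, centroid at (-0.50, 194.00).
ΣA = 5670.00 mm², ΣAx̄ = 164205.00 mm³, ΣAȳ = 472590.00 mm³.
x̄ = 164205.00/5670.00 = 28.96 mm; ȳ = 472590.00/5670.00 = 83.35 mm.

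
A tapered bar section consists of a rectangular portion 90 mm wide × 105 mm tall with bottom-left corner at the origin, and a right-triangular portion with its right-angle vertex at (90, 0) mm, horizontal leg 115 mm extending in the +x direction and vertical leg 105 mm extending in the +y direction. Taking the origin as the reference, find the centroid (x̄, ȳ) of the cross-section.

rectangular portion: A = 90 × 105 = 9450.00, centroid at (45.00, 52.50).
triangular portion: A = ½·115·105 = 6037.50, centroid at (128.33, 35.00).
ΣA = 15487.50 mm²
ΣAx̄ = (9450.00)(45.00) + (6037.50)(128.33) = 1200062.50 mm³
ΣAȳ = (9450.00)(52.50) + (6037.50)(35.00) = 707437.50 mm³
x̄ = 1200062.50 / 15487.50 = 77.49 mm
ȳ = 707437.50 / 15487.50 = 45.68 mm

x̄ = 77.49 mm, ȳ = 45.68 mm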